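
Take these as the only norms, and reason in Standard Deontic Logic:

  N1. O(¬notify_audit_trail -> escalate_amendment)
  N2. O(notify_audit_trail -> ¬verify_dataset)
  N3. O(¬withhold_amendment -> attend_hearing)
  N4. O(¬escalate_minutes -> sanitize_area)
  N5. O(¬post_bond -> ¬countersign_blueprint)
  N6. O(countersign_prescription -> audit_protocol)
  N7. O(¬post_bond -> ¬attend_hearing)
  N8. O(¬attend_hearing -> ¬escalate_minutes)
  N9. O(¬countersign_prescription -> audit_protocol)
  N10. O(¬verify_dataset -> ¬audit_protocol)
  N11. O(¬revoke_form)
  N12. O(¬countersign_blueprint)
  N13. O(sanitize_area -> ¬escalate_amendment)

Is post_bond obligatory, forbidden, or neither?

Obligatory

Premises 9 and 6 cover both cases: O(¬countersign_prescription -> audit_protocol) and O(countersign_prescription -> audit_protocol). Since ¬countersign_prescription ∨ countersign_prescription is a tautology, O(audit_protocol) follows.
Premise 10, O(¬verify_dataset -> ¬audit_protocol), contraposes to O(audit_protocol -> verify_dataset); with O(audit_protocol) we get O(verify_dataset).
The contrapositive of premise 2 (O(notify_audit_trail -> ¬verify_dataset)) is O(verify_dataset -> ¬notify_audit_trail), and O(verify_dataset) is already established, so O(¬notify_audit_trail).
With premise 1, O(¬notify_audit_trail -> escalate_amendment), the K-axiom yields O(escalate_amendment).
Premise 13, O(sanitize_area -> ¬escalate_amendment), contraposes to O(escalate_amendment -> ¬sanitize_area); with O(escalate_amendment) we get O(¬sanitize_area).
The contrapositive of premise 4 (O(¬escalate_minutes -> sanitize_area)) is O(¬sanitize_area -> escalate_minutes), and O(¬sanitize_area) is already established, so O(escalate_minutes).
The contrapositive of premise 8 (O(¬attend_hearing -> ¬escalate_minutes)) is O(escalate_minutes -> attend_hearing), and O(escalate_minutes) is already established, so O(attend_hearing).
The contrapositive of premise 7 (O(¬post_bond -> ¬attend_hearing)) is O(attend_hearing -> post_bond), and O(attend_hearing) is already established, so O(post_bond).
Premises 3, 5, 11, 12 do not contribute to this derivation.
Hence post_bond is obligatory.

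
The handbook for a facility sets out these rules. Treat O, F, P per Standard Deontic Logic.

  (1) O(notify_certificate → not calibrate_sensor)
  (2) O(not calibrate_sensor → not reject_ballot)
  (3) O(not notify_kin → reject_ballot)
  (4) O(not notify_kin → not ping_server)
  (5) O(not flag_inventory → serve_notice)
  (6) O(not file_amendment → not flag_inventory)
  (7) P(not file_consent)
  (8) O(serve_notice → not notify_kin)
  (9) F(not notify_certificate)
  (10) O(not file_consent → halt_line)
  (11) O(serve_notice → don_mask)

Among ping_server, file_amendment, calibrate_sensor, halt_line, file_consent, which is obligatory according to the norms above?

Premise 9 is F(not notify_certificate), i.e. O(notify_certificate).
Premise 1 is O(notify_certificate → not calibrate_sensor); since O(notify_certificate), deontic closure gives O(not calibrate_sensor).
Applying K to premise 2 (O(not calibrate_sensor → not reject_ballot)) and O(not calibrate_sensor) yields O(not reject_ballot).
Premise 3, O(not notify_kin → reject_ballot), contraposes to O(not reject_ballot → notify_kin); with O(not reject_ballot) we get O(notify_kin).
Premise 8 is O(serve_notice → not notify_kin); contrapositively O(notify_kin → not serve_notice). Since O(notify_kin) holds, K gives O(not serve_notice).
Premise 5 is O(not flag_inventory → serve_notice); contrapositively O(not serve_notice → flag_inventory). Since O(not serve_notice) holds, K gives O(flag_inventory).
Premise 6, O(not file_amendment → not flag_inventory), contraposes to O(flag_inventory → file_amendment); with O(flag_inventory) we get O(file_amendment).
So O(file_amendment) holds — file_amendment is obligatory. None of the other listed options is made obligatory by any chain of premises.

file_amendment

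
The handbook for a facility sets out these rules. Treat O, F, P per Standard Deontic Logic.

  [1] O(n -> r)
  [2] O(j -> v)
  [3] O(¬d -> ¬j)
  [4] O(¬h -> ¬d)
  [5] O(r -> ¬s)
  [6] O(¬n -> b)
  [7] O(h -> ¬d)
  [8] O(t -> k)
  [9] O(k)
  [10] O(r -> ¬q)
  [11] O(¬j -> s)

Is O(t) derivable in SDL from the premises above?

No

Premise 8 is O(t -> k); even if O(k) held, inferring O(t) would be affirming the consequent — invalid.
No other premise forces O(t). An ideal world satisfying every premise can still have t false, so O(t) is not derivable.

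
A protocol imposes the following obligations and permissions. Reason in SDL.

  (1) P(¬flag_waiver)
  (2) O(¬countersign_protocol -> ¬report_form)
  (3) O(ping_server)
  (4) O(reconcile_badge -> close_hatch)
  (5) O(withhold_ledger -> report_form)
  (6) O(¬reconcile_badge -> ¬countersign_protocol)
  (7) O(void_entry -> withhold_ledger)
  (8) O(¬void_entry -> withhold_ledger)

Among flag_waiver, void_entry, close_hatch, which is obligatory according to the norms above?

close_hatch

Premises 7 and 8 cover both cases: O(void_entry -> withhold_ledger) and O(¬void_entry -> withhold_ledger). Since void_entry ∨ ¬void_entry is a tautology, O(withhold_ledger) follows.
With premise 5, O(withhold_ledger -> report_form), the K-axiom yields O(report_form).
Premise 2 is O(¬countersign_protocol -> ¬report_form); contrapositively O(report_form -> countersign_protocol). Since O(report_form) holds, K gives O(countersign_protocol).
Premise 6, O(¬reconcile_badge -> ¬countersign_protocol), contraposes to O(countersign_protocol -> reconcile_badge); with O(countersign_protocol) we get O(reconcile_badge).
Premise 4 is O(reconcile_badge -> close_hatch); since O(reconcile_badge), deontic closure gives O(close_hatch).
So O(close_hatch) holds — close_hatch is obligatory. None of the other listed options is made obligatory by any chain of premises.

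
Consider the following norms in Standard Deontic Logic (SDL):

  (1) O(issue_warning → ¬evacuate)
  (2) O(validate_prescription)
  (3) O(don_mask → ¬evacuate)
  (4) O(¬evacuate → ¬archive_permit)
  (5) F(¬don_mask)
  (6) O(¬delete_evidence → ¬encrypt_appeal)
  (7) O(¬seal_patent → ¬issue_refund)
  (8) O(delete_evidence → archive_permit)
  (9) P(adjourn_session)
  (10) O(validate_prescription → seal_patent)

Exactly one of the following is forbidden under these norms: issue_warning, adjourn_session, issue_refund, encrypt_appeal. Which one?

Premise 5, F(¬don_mask), is equivalent to O(don_mask).
Premise 3 is O(don_mask → ¬evacuate); since O(don_mask), deontic closure gives O(¬evacuate).
With premise 4, O(¬evacuate → ¬archive_permit), the K-axiom yields O(¬archive_permit).
Premise 8 is O(delete_evidence → archive_permit); contrapositively O(¬archive_permit → ¬delete_evidence). Since O(¬archive_permit) holds, K gives O(¬delete_evidence).
From O(¬delete_evidence) and premise 6, O(¬delete_evidence → ¬encrypt_appeal), we obtain O(¬encrypt_appeal).
So O(¬encrypt_appeal) holds, i.e. encrypt_appeal is forbidden. None of the other listed options is forbidden under the premises.

encrypt_appeal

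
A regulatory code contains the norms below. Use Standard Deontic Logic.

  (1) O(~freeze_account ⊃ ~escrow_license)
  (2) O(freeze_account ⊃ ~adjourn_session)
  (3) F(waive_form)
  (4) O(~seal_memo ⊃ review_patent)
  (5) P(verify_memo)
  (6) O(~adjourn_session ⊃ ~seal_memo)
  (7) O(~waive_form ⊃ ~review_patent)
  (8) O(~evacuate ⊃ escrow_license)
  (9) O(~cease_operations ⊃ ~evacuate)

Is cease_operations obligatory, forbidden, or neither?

F(waive_form) at premise 3 means O(~waive_form).
Premise 7 is O(~waive_form ⊃ ~review_patent); since O(~waive_form), deontic closure gives O(~review_patent).
Premise 4, O(~seal_memo ⊃ review_patent), contraposes to O(~review_patent ⊃ seal_memo); with O(~review_patent) we get O(seal_memo).
Premise 6, O(~adjourn_session ⊃ ~seal_memo), contraposes to O(seal_memo ⊃ adjourn_session); with O(seal_memo) we get O(adjourn_session).
Premise 2, O(freeze_account ⊃ ~adjourn_session), contraposes to O(adjourn_session ⊃ ~freeze_account); with O(adjourn_session) we get O(~freeze_account).
From O(~freeze_account) and premise 1, O(~freeze_account ⊃ ~escrow_license), we obtain O(~escrow_license).
Premise 8 is O(~evacuate ⊃ escrow_license); contrapositively O(~escrow_license ⊃ evacuate). Since O(~escrow_license) holds, K gives O(evacuate).
The contrapositive of premise 9 (O(~cease_operations ⊃ ~evacuate)) is O(evacuate ⊃ cease_operations), and O(evacuate) is already established, so O(cease_operations).
Premise 5 does not contribute to this derivation.
Hence cease_operations is obligatory.

Obligatory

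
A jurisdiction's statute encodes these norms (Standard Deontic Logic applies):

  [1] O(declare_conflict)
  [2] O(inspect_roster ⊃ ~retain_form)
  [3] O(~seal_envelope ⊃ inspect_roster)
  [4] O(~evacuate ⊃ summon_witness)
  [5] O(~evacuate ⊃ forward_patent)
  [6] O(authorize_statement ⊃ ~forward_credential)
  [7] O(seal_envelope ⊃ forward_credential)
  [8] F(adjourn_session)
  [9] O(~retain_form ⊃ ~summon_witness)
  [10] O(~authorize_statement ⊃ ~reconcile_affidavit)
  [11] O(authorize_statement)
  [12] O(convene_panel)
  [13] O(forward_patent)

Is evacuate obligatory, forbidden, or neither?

Obligatory

Premise 11 states O(authorize_statement) outright.
Premise 6 is O(authorize_statement ⊃ ~forward_credential); since O(authorize_statement), deontic closure gives O(~forward_credential).
Premise 7 is O(seal_envelope ⊃ forward_credential); contrapositively O(~forward_credential ⊃ ~seal_envelope). Since O(~forward_credential) holds, K gives O(~seal_envelope).
Premise 3 is O(~seal_envelope ⊃ inspect_roster); since O(~seal_envelope), deontic closure gives O(inspect_roster).
From O(inspect_roster) and premise 2, O(inspect_roster ⊃ ~retain_form), we obtain O(~retain_form).
Applying K to premise 9 (O(~retain_form ⊃ ~summon_witness)) and O(~retain_form) yields O(~summon_witness).
The contrapositive of premise 4 (O(~evacuate ⊃ summon_witness)) is O(~summon_witness ⊃ evacuate), and O(~summon_witness) is already established, so O(evacuate).
Premises 1, 5, 8, 10, 12, 13 do not contribute to this derivation.
Hence evacuate is obligatory.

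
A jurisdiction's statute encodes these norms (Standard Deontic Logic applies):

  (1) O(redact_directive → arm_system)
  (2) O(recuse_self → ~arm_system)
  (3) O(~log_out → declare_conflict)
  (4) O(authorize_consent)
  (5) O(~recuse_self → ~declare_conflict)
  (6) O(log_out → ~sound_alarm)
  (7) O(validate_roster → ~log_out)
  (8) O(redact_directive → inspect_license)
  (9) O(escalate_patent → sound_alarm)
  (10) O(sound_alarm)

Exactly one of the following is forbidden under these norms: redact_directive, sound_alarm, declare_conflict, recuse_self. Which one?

redact_directive

From premise 10 we have O(sound_alarm).
Premise 6 is O(log_out → ~sound_alarm); contrapositively O(sound_alarm → ~log_out). Since O(sound_alarm) holds, K gives O(~log_out).
With premise 3, O(~log_out → declare_conflict), the K-axiom yields O(declare_conflict).
Premise 5 is O(~recuse_self → ~declare_conflict); contrapositively O(declare_conflict → recuse_self). Since O(declare_conflict) holds, K gives O(recuse_self).
From O(recuse_self) and premise 2, O(recuse_self → ~arm_system), we obtain O(~arm_system).
Premise 1, O(redact_directive → arm_system), contraposes to O(~arm_system → ~redact_directive); with O(~arm_system) we get O(~redact_directive).
So O(~redact_directive) holds, i.e. redact_directive is forbidden. None of the other listed options is forbidden under the premises.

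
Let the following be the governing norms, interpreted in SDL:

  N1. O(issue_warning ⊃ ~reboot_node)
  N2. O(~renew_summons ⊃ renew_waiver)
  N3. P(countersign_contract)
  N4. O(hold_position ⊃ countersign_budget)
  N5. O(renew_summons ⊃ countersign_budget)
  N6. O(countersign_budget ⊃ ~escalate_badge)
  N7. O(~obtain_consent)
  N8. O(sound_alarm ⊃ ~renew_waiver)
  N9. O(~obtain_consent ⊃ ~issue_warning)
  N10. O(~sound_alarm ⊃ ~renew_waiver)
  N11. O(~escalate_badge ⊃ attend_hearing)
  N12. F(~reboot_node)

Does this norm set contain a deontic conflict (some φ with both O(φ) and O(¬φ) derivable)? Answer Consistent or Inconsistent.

Premise 1 is O(issue_warning ⊃ ~reboot_node), but O(issue_warning) is not derivable from the premises, so it does not yield O(~reboot_node).
So O(~reboot_node) is not derivable, and the apparent clash with O(reboot_node) does not arise.
A world satisfying every obligation exists (e.g. attend_hearing=true, countersign_budget=true, countersign_contract=false, escalate_badge=false, hold_position=false, issue_warning=false, obtain_consent=false, reboot_node=true, renew_summons=true, renew_waiver=false, sound_alarm=false); no atom is both obligatory and forbidden, so the set is consistent.

Consistent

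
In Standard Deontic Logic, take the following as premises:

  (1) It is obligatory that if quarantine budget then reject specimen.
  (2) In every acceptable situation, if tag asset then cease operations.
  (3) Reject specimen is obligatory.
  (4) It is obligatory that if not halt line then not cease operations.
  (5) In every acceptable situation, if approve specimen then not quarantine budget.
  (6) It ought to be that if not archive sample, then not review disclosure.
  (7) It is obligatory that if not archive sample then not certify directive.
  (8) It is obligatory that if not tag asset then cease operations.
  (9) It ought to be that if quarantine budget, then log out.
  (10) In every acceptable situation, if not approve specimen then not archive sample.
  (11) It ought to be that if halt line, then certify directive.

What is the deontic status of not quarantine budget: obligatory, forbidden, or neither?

Premises 8 and 2 are O(¬tag_asset → cease_operations) and O(tag_asset → cease_operations); every ideal world satisfies ¬tag_asset or tag_asset, so in either case cease_operations holds — hence O(cease_operations).
The contrapositive of premise 4 (O(¬halt_line → ¬cease_operations)) is O(cease_operations → halt_line), and O(cease_operations) is already established, so O(halt_line).
From O(halt_line) and premise 11, O(halt_line → certify_directive), we obtain O(certify_directive).
Premise 7 is O(¬archive_sample → ¬certify_directive); contrapositively O(certify_directive → archive_sample). Since O(certify_directive) holds, K gives O(archive_sample).
Premise 10, O(¬approve_specimen → ¬archive_sample), contraposes to O(archive_sample → approve_specimen); with O(archive_sample) we get O(approve_specimen).
Applying K to premise 5 (O(approve_specimen → ¬quarantine_budget)) and O(approve_specimen) yields O(¬quarantine_budget).
Premises 1, 3, 6, 9 do not contribute to this derivation.
Hence ¬quarantine_budget is obligatory.

Obligatory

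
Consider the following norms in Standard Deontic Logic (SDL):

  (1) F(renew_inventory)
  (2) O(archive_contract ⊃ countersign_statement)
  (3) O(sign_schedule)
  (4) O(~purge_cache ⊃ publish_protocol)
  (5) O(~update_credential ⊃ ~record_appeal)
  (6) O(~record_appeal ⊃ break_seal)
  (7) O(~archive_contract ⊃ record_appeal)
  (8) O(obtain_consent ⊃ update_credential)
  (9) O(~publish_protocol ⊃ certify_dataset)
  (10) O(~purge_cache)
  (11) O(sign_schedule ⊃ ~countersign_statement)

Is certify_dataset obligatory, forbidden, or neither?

Premise 9 is O(~publish_protocol ⊃ certify_dataset), but O(~publish_protocol) is not derivable from the premises, so it does not yield O(certify_dataset).
No premise or chain of K-axiom applications forces O(certify_dataset), and none forces O(~certify_dataset). So certify_dataset is neither obligatory nor forbidden under these norms.

Neither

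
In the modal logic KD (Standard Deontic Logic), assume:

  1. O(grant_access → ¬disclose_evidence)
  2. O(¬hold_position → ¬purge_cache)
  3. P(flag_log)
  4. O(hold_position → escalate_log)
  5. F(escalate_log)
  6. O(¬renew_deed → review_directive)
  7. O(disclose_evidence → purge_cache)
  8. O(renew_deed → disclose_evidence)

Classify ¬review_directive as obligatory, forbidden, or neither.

Forbidden

Premise 5 is F(escalate_log), i.e. O(¬escalate_log).
Premise 4 is O(hold_position → escalate_log); contrapositively O(¬escalate_log → ¬hold_position). Since O(¬escalate_log) holds, K gives O(¬hold_position).
Applying K to premise 2 (O(¬hold_position → ¬purge_cache)) and O(¬hold_position) yields O(¬purge_cache).
The contrapositive of premise 7 (O(disclose_evidence → purge_cache)) is O(¬purge_cache → ¬disclose_evidence), and O(¬purge_cache) is already established, so O(¬disclose_evidence).
The contrapositive of premise 8 (O(renew_deed → disclose_evidence)) is O(¬disclose_evidence → ¬renew_deed), and O(¬disclose_evidence) is already established, so O(¬renew_deed).
With premise 6, O(¬renew_deed → review_directive), the K-axiom yields O(review_directive).
Premises 1, 3 do not contribute to this derivation.
Thus O(review_directive), which is F(¬review_directive): ¬review_directive is forbidden.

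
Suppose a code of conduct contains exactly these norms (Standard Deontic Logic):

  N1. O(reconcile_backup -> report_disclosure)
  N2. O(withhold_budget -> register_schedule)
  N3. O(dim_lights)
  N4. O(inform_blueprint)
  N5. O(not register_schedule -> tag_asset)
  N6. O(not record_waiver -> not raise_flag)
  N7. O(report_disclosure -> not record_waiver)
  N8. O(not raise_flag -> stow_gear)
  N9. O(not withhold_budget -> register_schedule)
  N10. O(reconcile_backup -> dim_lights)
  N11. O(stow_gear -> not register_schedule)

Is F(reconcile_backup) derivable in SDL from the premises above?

Yes

Premises 2 and 9 cover both cases: O(withhold_budget -> register_schedule) and O(not withhold_budget -> register_schedule). Since withhold_budget ∨ not withhold_budget is a tautology, O(register_schedule) follows.
Premise 11, O(stow_gear -> not register_schedule), contraposes to O(register_schedule -> not stow_gear); with O(register_schedule) we get O(not stow_gear).
Premise 8 is O(not raise_flag -> stow_gear); contrapositively O(not stow_gear -> raise_flag). Since O(not stow_gear) holds, K gives O(raise_flag).
The contrapositive of premise 6 (O(not record_waiver -> not raise_flag)) is O(raise_flag -> record_waiver), and O(raise_flag) is already established, so O(record_waiver).
The contrapositive of premise 7 (O(report_disclosure -> not record_waiver)) is O(record_waiver -> not report_disclosure), and O(record_waiver) is already established, so O(not report_disclosure).
Premise 1 is O(reconcile_backup -> report_disclosure); contrapositively O(not report_disclosure -> not reconcile_backup). Since O(not report_disclosure) holds, K gives O(not reconcile_backup).
Premises 3, 4, 5, 10 do not contribute to this derivation.
So O(not reconcile_backup) holds, i.e. F(reconcile_backup). The claim follows.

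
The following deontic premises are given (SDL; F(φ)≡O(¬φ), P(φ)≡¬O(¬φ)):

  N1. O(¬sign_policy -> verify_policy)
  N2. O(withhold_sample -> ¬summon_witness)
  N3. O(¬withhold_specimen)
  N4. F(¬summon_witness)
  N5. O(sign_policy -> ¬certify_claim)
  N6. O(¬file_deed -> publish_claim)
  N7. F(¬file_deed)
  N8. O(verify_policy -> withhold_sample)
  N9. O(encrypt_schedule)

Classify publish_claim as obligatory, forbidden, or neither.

Premise 6 is O(¬file_deed -> publish_claim), but O(¬file_deed) is not derivable from the premises, so it does not yield O(publish_claim).
No premise or chain of K-axiom applications forces O(publish_claim), and none forces O(¬publish_claim). So publish_claim is neither obligatory nor forbidden under these norms.

Neither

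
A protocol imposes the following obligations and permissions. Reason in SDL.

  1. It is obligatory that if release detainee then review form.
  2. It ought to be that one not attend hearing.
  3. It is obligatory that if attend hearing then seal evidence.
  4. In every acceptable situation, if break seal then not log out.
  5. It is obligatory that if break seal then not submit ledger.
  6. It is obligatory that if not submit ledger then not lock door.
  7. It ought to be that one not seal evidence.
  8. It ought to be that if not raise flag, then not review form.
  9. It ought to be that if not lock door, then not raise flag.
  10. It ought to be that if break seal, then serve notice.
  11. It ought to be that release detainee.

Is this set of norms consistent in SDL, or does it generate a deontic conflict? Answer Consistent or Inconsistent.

Consistent

Premise 3 is O(attend_hearing → seal_evidence), but O(attend_hearing) is not derivable from the premises, so it does not yield O(seal_evidence).
So O(seal_evidence) is not derivable, and the apparent clash with O(¬seal_evidence) does not arise.
A world satisfying every obligation exists (e.g. attend_hearing=false, break_seal=false, lock_door=true, log_out=false, raise_flag=true, release_detainee=true, review_form=true, seal_evidence=false, serve_notice=false, submit_ledger=true); no atom is both obligatory and forbidden, so the set is consistent.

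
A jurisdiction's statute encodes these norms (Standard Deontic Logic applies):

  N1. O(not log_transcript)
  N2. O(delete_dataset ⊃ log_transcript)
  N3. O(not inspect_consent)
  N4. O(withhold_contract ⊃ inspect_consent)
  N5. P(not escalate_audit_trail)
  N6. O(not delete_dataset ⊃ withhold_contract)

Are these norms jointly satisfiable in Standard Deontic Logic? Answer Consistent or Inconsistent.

Inconsistent

Premise 3 states O(not inspect_consent) outright.
Premise 4, O(withhold_contract ⊃ inspect_consent), contraposes to O(not inspect_consent ⊃ not withhold_contract); with O(not inspect_consent) we get O(not withhold_contract).
Premise 6, O(not delete_dataset ⊃ withhold_contract), contraposes to O(not withhold_contract ⊃ delete_dataset); with O(not withhold_contract) we get O(delete_dataset).
With premise 2, O(delete_dataset ⊃ log_transcript), the K-axiom yields O(log_transcript).
Yet premise 1 states O(not log_transcript).
We now have both O(log_transcript) and O(not log_transcript) — log_transcript is simultaneously obligatory and forbidden, violating the D-axiom.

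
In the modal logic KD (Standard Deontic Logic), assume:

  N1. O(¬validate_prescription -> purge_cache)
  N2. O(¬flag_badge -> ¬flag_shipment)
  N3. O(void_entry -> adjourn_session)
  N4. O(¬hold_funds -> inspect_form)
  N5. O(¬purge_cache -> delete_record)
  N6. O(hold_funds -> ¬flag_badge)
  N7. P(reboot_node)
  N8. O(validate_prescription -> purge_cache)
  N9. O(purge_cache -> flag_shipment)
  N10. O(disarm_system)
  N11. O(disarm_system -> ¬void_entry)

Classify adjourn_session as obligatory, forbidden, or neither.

Neither

Premise 3 is O(void_entry -> adjourn_session), but O(void_entry) is not derivable from the premises, so it does not yield O(adjourn_session).
No premise or chain of K-axiom applications forces O(adjourn_session), and none forces O(¬adjourn_session). So adjourn_session is neither obligatory nor forbidden under these norms.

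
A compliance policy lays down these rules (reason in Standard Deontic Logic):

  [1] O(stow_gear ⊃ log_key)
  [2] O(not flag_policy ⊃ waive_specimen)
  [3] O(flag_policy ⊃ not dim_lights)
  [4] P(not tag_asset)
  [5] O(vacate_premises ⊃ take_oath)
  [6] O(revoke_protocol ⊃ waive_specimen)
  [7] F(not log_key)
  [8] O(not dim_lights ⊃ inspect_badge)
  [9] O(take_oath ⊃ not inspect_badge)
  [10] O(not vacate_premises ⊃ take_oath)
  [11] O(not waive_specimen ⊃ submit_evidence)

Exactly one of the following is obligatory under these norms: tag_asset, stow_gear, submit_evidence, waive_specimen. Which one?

By case analysis on vacate_premises: premise 5 gives O(vacate_premises ⊃ take_oath) and premise 10 gives O(not vacate_premises ⊃ take_oath), so O(take_oath) either way.
Premise 9 is O(take_oath ⊃ not inspect_badge); since O(take_oath), deontic closure gives O(not inspect_badge).
Premise 8 is O(not dim_lights ⊃ inspect_badge); contrapositively O(not inspect_badge ⊃ dim_lights). Since O(not inspect_badge) holds, K gives O(dim_lights).
Premise 3, O(flag_policy ⊃ not dim_lights), contraposes to O(dim_lights ⊃ not flag_policy); with O(dim_lights) we get O(not flag_policy).
With premise 2, O(not flag_policy ⊃ waive_specimen), the K-axiom yields O(waive_specimen).
So O(waive_specimen) holds — waive_specimen is obligatory. None of the other listed options is made obligatory by any chain of premises.

waive_specimen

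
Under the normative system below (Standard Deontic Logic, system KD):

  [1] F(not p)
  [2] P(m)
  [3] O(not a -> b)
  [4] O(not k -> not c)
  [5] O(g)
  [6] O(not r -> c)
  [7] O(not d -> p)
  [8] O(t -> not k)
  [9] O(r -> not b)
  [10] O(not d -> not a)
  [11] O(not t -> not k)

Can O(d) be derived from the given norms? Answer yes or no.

Premises 11 and 8 cover both cases: O(not t -> not k) and O(t -> not k). Since not t ∨ t is a tautology, O(not k) follows.
Premise 4 is O(not k -> not c); since O(not k), deontic closure gives O(not c).
Premise 6 is O(not r -> c); contrapositively O(not c -> r). Since O(not c) holds, K gives O(r).
With premise 9, O(r -> not b), the K-axiom yields O(not b).
Premise 3 is O(not a -> b); contrapositively O(not b -> a). Since O(not b) holds, K gives O(a).
Premise 10 is O(not d -> not a); contrapositively O(a -> d). Since O(a) holds, K gives O(d).
Premises 1, 2, 5, 7 do not contribute to this derivation.
So O(d) follows.

Yes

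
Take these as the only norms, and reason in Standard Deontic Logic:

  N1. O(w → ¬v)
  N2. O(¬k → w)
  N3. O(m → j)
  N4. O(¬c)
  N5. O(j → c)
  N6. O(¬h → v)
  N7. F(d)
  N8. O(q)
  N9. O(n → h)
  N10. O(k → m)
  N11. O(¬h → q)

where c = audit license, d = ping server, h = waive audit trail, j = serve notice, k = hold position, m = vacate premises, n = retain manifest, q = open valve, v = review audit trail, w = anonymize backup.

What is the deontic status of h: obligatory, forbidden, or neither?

From premise 4 we have O(¬c).
Premise 5, O(j → c), contraposes to O(¬c → ¬j); with O(¬c) we get O(¬j).
Premise 3, O(m → j), contraposes to O(¬j → ¬m); with O(¬j) we get O(¬m).
The contrapositive of premise 10 (O(k → m)) is O(¬m → ¬k), and O(¬m) is already established, so O(¬k).
From O(¬k) and premise 2, O(¬k → w), we obtain O(w).
With premise 1, O(w → ¬v), the K-axiom yields O(¬v).
Premise 6, O(¬h → v), contraposes to O(¬v → h); with O(¬v) we get O(h).
Premises 7, 8, 9, 11 do not contribute to this derivation.
Hence h is obligatory.

Obligatory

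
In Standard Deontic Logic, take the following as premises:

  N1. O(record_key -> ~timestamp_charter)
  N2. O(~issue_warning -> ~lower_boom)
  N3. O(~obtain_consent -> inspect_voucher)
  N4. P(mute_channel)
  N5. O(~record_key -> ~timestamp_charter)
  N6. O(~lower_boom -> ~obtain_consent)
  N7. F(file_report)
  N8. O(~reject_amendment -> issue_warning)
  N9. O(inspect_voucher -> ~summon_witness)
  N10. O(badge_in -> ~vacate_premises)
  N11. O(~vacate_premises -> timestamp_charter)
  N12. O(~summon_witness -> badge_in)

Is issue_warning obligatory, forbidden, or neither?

By case analysis on ~record_key: premise 5 gives O(~record_key -> ~timestamp_charter) and premise 1 gives O(record_key -> ~timestamp_charter), so O(~timestamp_charter) either way.
Premise 11, O(~vacate_premises -> timestamp_charter), contraposes to O(~timestamp_charter -> vacate_premises); with O(~timestamp_charter) we get O(vacate_premises).
Premise 10, O(badge_in -> ~vacate_premises), contraposes to O(vacate_premises -> ~badge_in); with O(vacate_premises) we get O(~badge_in).
The contrapositive of premise 12 (O(~summon_witness -> badge_in)) is O(~badge_in -> summon_witness), and O(~badge_in) is already established, so O(summon_witness).
The contrapositive of premise 9 (O(inspect_voucher -> ~summon_witness)) is O(summon_witness -> ~inspect_voucher), and O(summon_witness) is already established, so O(~inspect_voucher).
Premise 3 is O(~obtain_consent -> inspect_voucher); contrapositively O(~inspect_voucher -> obtain_consent). Since O(~inspect_voucher) holds, K gives O(obtain_consent).
Premise 6, O(~lower_boom -> ~obtain_consent), contraposes to O(obtain_consent -> lower_boom); with O(obtain_consent) we get O(lower_boom).
Premise 2 is O(~issue_warning -> ~lower_boom); contrapositively O(lower_boom -> issue_warning). Since O(lower_boom) holds, K gives O(issue_warning).
Premises 4, 7, 8 do not contribute to this derivation.
Hence issue_warning is obligatory.

Obligatory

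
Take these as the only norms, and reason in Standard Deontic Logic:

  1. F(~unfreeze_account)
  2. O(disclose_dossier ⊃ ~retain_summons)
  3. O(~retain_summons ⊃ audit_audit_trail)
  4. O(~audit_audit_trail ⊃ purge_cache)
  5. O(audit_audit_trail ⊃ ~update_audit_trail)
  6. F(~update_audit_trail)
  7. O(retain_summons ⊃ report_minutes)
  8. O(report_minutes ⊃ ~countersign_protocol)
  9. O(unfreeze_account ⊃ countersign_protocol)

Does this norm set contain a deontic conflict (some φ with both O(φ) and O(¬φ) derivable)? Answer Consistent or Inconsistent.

F(~unfreeze_account) at premise 1 means O(unfreeze_account).
Premise 9 is O(unfreeze_account ⊃ countersign_protocol); since O(unfreeze_account), deontic closure gives O(countersign_protocol).
Premise 8 is O(report_minutes ⊃ ~countersign_protocol); contrapositively O(countersign_protocol ⊃ ~report_minutes). Since O(countersign_protocol) holds, K gives O(~report_minutes).
Premise 7 is O(retain_summons ⊃ report_minutes); contrapositively O(~report_minutes ⊃ ~retain_summons). Since O(~report_minutes) holds, K gives O(~retain_summons).
Applying K to premise 3 (O(~retain_summons ⊃ audit_audit_trail)) and O(~retain_summons) yields O(audit_audit_trail).
With premise 5, O(audit_audit_trail ⊃ ~update_audit_trail), the K-axiom yields O(~update_audit_trail).
But premise 6, F(~update_audit_trail), means O(update_audit_trail).
We now have both O(~update_audit_trail) and O(update_audit_trail) — update_audit_trail is simultaneously obligatory and forbidden, violating the D-axiom.

Inconsistent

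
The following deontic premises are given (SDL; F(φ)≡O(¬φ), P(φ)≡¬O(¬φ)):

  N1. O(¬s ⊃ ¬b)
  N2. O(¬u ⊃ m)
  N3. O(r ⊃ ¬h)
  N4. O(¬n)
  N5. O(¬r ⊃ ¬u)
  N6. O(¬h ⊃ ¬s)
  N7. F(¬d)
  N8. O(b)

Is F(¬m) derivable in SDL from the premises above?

Premise 8 gives O(b).
The contrapositive of premise 1 (O(¬s ⊃ ¬b)) is O(b ⊃ s), and O(b) is already established, so O(s).
Premise 6 is O(¬h ⊃ ¬s); contrapositively O(s ⊃ h). Since O(s) holds, K gives O(h).
Premise 3, O(r ⊃ ¬h), contraposes to O(h ⊃ ¬r); with O(h) we get O(¬r).
Applying K to premise 5 (O(¬r ⊃ ¬u)) and O(¬r) yields O(¬u).
With premise 2, O(¬u ⊃ m), the K-axiom yields O(m).
Premises 4, 7 do not contribute to this derivation.
So O(m) holds, i.e. F(¬m). The claim follows.

Yes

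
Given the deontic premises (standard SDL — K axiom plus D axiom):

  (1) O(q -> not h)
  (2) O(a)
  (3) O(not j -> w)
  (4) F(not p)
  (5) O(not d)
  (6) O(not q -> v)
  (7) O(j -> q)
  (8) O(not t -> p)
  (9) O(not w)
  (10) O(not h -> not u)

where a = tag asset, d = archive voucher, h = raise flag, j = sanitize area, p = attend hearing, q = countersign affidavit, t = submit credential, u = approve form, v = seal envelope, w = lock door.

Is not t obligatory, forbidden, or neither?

Neither

Premise 8 is O(not t -> p); even if O(p) held, inferring O(not t) would be affirming the consequent — invalid.
No premise or chain of K-axiom applications forces O(not t), and none forces O(t). So not t is neither obligatory nor forbidden under these norms.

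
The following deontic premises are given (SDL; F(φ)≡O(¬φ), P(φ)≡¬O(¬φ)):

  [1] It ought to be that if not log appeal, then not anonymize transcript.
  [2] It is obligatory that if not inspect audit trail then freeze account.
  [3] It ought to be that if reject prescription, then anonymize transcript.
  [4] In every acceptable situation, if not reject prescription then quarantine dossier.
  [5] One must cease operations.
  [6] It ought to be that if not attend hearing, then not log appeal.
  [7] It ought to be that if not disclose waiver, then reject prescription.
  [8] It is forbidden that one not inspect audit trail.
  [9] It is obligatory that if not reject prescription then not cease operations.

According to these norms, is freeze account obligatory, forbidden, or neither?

Neither

Premise 2 is O(¬inspect_audit_trail → freeze_account), but O(¬inspect_audit_trail) is not derivable from the premises, so it does not yield O(freeze_account).
No premise or chain of K-axiom applications forces O(freeze_account), and none forces O(¬freeze_account). So freeze_account is neither obligatory nor forbidden under these norms.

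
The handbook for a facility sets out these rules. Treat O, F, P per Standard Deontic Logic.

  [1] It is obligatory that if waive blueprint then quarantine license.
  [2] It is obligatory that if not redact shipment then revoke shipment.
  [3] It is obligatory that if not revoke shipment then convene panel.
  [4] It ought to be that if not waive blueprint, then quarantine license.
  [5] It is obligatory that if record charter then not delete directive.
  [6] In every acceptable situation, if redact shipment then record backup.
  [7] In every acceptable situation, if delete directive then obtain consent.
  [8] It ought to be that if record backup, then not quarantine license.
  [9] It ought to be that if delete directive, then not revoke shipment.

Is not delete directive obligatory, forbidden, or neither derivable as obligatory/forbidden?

Premises 1 and 4 are O(waive_blueprint → quarantine_license) and O(¬waive_blueprint → quarantine_license); every ideal world satisfies waive_blueprint or ¬waive_blueprint, so in either case quarantine_license holds — hence O(quarantine_license).
The contrapositive of premise 8 (O(record_backup → ¬quarantine_license)) is O(quarantine_license → ¬record_backup), and O(quarantine_license) is already established, so O(¬record_backup).
Premise 6 is O(redact_shipment → record_backup); contrapositively O(¬record_backup → ¬redact_shipment). Since O(¬record_backup) holds, K gives O(¬redact_shipment).
Premise 2 is O(¬redact_shipment → revoke_shipment); since O(¬redact_shipment), deontic closure gives O(revoke_shipment).
Premise 9, O(delete_directive → ¬revoke_shipment), contraposes to O(revoke_shipment → ¬delete_directive); with O(revoke_shipment) we get O(¬delete_directive).
Premises 3, 5, 7 do not contribute to this derivation.
Hence ¬delete_directive is obligatory.

Obligatory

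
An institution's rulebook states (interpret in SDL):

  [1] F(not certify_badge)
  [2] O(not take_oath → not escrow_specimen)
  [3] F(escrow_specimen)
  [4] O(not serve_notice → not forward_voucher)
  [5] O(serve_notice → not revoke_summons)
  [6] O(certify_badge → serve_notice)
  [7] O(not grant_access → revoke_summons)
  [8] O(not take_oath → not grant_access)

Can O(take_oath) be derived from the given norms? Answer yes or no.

Premise 1 is F(not certify_badge), i.e. O(certify_badge).
Premise 6 is O(certify_badge → serve_notice); since O(certify_badge), deontic closure gives O(serve_notice).
Applying K to premise 5 (O(serve_notice → not revoke_summons)) and O(serve_notice) yields O(not revoke_summons).
The contrapositive of premise 7 (O(not grant_access → revoke_summons)) is O(not revoke_summons → grant_access), and O(not revoke_summons) is already established, so O(grant_access).
Premise 8 is O(not take_oath → not grant_access); contrapositively O(grant_access → take_oath). Since O(grant_access) holds, K gives O(take_oath).
Premises 2, 3, 4 do not contribute to this derivation.
So O(take_oath) follows.

Yes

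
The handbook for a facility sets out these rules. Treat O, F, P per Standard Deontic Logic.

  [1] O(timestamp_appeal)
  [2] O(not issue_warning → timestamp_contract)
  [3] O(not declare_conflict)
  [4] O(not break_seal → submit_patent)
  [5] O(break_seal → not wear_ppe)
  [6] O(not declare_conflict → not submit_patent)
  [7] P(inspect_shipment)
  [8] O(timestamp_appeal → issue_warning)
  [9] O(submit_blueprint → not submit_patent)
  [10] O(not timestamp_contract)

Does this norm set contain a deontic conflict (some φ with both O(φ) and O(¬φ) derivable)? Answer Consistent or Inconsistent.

Consistent

Premise 2 is O(not issue_warning → timestamp_contract), but O(not issue_warning) is not derivable from the premises, so it does not yield O(timestamp_contract).
So O(timestamp_contract) is not derivable, and the apparent clash with O(not timestamp_contract) does not arise.
A world satisfying every obligation exists (e.g. break_seal=true, declare_conflict=false, inspect_shipment=false, issue_warning=true, submit_blueprint=false, submit_patent=false, timestamp_appeal=true, timestamp_contract=false, wear_ppe=false); no atom is both obligatory and forbidden, so the set is consistent.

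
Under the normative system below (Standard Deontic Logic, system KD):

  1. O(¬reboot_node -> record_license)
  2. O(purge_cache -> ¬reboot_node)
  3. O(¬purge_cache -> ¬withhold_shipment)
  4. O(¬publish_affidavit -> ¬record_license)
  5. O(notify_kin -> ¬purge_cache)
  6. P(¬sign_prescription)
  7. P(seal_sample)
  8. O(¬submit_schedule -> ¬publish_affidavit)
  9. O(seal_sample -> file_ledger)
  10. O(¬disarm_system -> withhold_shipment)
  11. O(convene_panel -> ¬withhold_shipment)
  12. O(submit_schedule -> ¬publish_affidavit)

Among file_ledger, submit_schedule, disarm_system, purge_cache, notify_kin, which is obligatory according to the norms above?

Premises 12 and 8 cover both cases: O(submit_schedule -> ¬publish_affidavit) and O(¬submit_schedule -> ¬publish_affidavit). Since submit_schedule ∨ ¬submit_schedule is a tautology, O(¬publish_affidavit) follows.
Applying K to premise 4 (O(¬publish_affidavit -> ¬record_license)) and O(¬publish_affidavit) yields O(¬record_license).
The contrapositive of premise 1 (O(¬reboot_node -> record_license)) is O(¬record_license -> reboot_node), and O(¬record_license) is already established, so O(reboot_node).
Premise 2 is O(purge_cache -> ¬reboot_node); contrapositively O(reboot_node -> ¬purge_cache). Since O(reboot_node) holds, K gives O(¬purge_cache).
Premise 3 is O(¬purge_cache -> ¬withhold_shipment); since O(¬purge_cache), deontic closure gives O(¬withhold_shipment).
The contrapositive of premise 10 (O(¬disarm_system -> withhold_shipment)) is O(¬withhold_shipment -> disarm_system), and O(¬withhold_shipment) is already established, so O(disarm_system).
So O(disarm_system) holds — disarm_system is obligatory. None of the other listed options is made obligatory by any chain of premises.

disarm_system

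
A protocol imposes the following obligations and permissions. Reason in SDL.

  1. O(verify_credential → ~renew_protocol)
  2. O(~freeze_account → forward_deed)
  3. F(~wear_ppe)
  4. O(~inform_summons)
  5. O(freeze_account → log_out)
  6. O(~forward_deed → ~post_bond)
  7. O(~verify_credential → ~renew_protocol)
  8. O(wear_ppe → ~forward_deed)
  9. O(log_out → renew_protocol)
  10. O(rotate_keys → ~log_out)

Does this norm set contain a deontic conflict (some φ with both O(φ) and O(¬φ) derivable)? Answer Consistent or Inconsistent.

Inconsistent

Premises 1 and 7 cover both cases: O(verify_credential → ~renew_protocol) and O(~verify_credential → ~renew_protocol). Since verify_credential ∨ ~verify_credential is a tautology, O(~renew_protocol) follows.
Premise 9 is O(log_out → renew_protocol); contrapositively O(~renew_protocol → ~log_out). Since O(~renew_protocol) holds, K gives O(~log_out).
The contrapositive of premise 5 (O(freeze_account → log_out)) is O(~log_out → ~freeze_account), and O(~log_out) is already established, so O(~freeze_account).
Applying K to premise 2 (O(~freeze_account → forward_deed)) and O(~freeze_account) yields O(forward_deed).
Premise 8 is O(wear_ppe → ~forward_deed); contrapositively O(forward_deed → ~wear_ppe). Since O(forward_deed) holds, K gives O(~wear_ppe).
But premise 3, F(~wear_ppe), means O(wear_ppe).
We now have both O(~wear_ppe) and O(wear_ppe) — wear_ppe is simultaneously obligatory and forbidden, violating the D-axiom.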